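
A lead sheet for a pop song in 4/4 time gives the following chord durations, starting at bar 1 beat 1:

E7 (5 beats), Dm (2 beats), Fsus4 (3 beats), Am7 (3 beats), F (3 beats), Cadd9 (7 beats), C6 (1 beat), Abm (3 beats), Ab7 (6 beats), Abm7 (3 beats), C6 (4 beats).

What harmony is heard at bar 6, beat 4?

C6

Beat 4 of bar 6 is beat (6−1)×4 + 4 = 24 overall.
Running totals: E7 ends at 5, Dm ends at 7, Fsus4 ends at 10, Am7 ends at 13, F ends at 16, Cadd9 ends at 23, C6 ends at 24.
Beat 24 falls within C6.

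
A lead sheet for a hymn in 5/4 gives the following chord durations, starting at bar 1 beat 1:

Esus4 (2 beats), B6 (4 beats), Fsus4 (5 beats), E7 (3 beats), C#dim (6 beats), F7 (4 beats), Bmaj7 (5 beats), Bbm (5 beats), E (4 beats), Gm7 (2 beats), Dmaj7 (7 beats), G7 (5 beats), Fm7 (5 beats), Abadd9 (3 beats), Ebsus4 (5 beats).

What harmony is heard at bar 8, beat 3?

Beat 3 of bar 8 is beat (8−1)×5 + 3 = 38 overall.
Running totals: Esus4 ends at 2, B6 ends at 6, Fsus4 ends at 11, E7 ends at 14, C#dim ends at 20, F7 ends at 24, Bmaj7 ends at 29, Bbm ends at 34, E ends at 38.
Beat 38 falls within E.

E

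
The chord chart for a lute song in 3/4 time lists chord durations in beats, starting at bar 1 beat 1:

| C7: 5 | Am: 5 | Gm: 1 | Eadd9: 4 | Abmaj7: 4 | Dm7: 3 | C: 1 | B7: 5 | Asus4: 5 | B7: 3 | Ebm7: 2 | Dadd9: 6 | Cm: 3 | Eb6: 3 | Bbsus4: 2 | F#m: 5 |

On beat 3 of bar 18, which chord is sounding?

Beat 3 of bar 18 is beat (18−1)×3 + 3 = 54 overall.
Running totals: C7 ends at 5, Am ends at 10, Gm ends at 11, Eadd9 ends at 15, Abmaj7 ends at 19, Dm7 ends at 22, C ends at 23, B7 ends at 28, Asus4 ends at 33, B7 ends at 36, Ebm7 ends at 38, Dadd9 ends at 44, Cm ends at 47, Eb6 ends at 50, Bbsus4 ends at 52, F#m ends at 57.
Beat 54 falls within F#m.

F#m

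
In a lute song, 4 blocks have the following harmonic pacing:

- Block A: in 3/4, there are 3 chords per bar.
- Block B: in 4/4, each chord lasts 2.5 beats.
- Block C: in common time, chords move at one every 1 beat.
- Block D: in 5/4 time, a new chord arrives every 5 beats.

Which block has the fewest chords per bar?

Block D

A: each chord is 1 beat in 3/4, so 3 per bar.
B: each chord is 2.5 beats in 4/4, so 1.6 per bar.
C: each chord is 1 beat in 4/4, so 4 per bar.
D: each chord is 5 beats in 5/4, so 1 per bar.
Slowest is D at 1 chords/bar.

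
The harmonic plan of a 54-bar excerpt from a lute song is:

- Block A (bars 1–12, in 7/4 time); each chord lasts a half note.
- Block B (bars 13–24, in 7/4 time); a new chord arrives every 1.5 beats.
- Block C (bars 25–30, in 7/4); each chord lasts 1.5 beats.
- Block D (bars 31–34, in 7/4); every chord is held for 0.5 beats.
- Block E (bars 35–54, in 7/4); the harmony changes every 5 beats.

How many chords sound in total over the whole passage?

210 chords

A: 12 bars × 7 beats = 84 beats; 2 beats/chord → 42 chords.
B: 12 bars × 7 beats = 84 beats; 1.5 beats/chord → 56 chords.
C: 6 bars × 7 beats = 42 beats; 1.5 beats/chord → 28 chords.
D: 4 bars × 7 beats = 28 beats; 0.5 beats/chord → 56 chords.
E: 20 bars × 7 beats = 140 beats; 5 beats/chord → 28 chords.
Total: 42 + 56 + 28 + 56 + 28 = 210.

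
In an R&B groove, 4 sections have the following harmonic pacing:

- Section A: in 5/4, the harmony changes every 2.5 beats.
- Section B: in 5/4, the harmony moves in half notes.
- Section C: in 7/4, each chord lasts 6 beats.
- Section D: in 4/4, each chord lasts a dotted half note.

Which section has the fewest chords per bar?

A: each chord is 2.5 beats in 5/4, so 2 per bar.
B: each chord is 2 beats in 5/4, so 2.5 per bar.
C: each chord is 6 beats in 7/4, so 7/6 per bar.
D: each chord is 3 beats in 4/4, so 4/3 per bar.
Slowest is C at 7/6 chords/bar.

Section C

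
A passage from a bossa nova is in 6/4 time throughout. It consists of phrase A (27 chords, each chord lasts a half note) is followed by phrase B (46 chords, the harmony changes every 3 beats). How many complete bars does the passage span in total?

A: 27 × 2 = 54 beats = 9 bars.
B: 46 × 3 = 138 beats = 23 bars.
Total: 9 + 23 = 32 bars.

32 bars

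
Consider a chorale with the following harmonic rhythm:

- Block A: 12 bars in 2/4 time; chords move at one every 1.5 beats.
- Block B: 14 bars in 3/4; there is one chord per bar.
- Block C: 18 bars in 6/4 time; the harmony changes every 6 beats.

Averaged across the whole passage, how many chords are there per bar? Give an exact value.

A: 12 × 2 = 24 beats ÷ 1.5 = 16 chords.
B: 14 × 3 = 42 beats ÷ 3 = 14 chords.
C: 18 × 6 = 108 beats ÷ 6 = 18 chords.
Overall: 48 chords over 44 bars → 48/44 = 12/11 chords per bar.

12/11 chords per bar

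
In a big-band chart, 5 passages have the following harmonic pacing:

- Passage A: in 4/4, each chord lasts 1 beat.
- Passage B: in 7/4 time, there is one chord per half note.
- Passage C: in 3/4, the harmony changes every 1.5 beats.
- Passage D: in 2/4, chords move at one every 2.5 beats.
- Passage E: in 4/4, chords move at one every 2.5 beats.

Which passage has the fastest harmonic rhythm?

A: 4 beats/bar ÷ 1 beat/chord = 4 chords/bar.
B: 7 beats/bar ÷ 2 beats/chord = 3.5 chords/bar.
C: 3 beats/bar ÷ 1.5 beats/chord = 2 chords/bar.
D: 2 beats/bar ÷ 2.5 beats/chord = 0.8 chords/bar.
E: 4 beats/bar ÷ 2.5 beats/chord = 1.6 chords/bar.
Fastest is A at 4 chords/bar.

Passage A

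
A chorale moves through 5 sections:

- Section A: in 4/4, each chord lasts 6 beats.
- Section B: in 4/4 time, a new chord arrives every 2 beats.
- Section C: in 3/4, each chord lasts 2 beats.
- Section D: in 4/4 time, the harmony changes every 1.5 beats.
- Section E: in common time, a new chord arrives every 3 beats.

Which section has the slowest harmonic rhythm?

Section A

A: each chord is 6 beats in 4/4, so 2/3 per bar.
B: each chord is 2 beats in 4/4, so 2 per bar.
C: each chord is 2 beats in 3/4, so 1.5 per bar.
D: each chord is 1.5 beats in 4/4, so 8/3 per bar.
E: each chord is 3 beats in 4/4, so 4/3 per bar.
Slowest is A at 2/3 chords/bar.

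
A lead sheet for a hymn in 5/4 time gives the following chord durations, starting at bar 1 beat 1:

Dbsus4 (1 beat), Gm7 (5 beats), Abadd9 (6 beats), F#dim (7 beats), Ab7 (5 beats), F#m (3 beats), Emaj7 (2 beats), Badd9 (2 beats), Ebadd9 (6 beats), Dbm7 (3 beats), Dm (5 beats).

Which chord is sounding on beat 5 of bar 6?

Beat 5 of bar 6 is beat (6−1)×5 + 5 = 30 overall.
Running totals: Dbsus4 ends at 1, Gm7 ends at 6, Abadd9 ends at 12, F#dim ends at 19, Ab7 ends at 24, F#m ends at 27, Emaj7 ends at 29, Badd9 ends at 31.
Beat 30 falls within Badd9.

Badd9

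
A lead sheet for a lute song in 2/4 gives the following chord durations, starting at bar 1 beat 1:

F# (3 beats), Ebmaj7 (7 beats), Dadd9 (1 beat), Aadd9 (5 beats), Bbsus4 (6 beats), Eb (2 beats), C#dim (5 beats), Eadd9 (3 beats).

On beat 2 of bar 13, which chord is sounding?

Beat 2 of bar 13 is beat (13−1)×2 + 2 = 26 overall.
Running totals: F# ends at 3, Ebmaj7 ends at 10, Dadd9 ends at 11, Aadd9 ends at 16, Bbsus4 ends at 22, Eb ends at 24, C#dim ends at 29.
Beat 26 falls within C#dim.

C#dim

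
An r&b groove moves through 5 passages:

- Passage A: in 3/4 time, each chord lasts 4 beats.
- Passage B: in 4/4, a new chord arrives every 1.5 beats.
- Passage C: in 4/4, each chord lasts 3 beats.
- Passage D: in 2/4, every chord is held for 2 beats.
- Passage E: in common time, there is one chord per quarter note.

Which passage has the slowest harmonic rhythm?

Passage A

A: each chord is 4 beats in 3/4, so 0.75 per bar.
B: each chord is 1.5 beats in 4/4, so 8/3 per bar.
C: each chord is 3 beats in 4/4, so 4/3 per bar.
D: each chord is 2 beats in 2/4, so 1 per bar.
E: each chord is 1 beat in 4/4, so 4 per bar.
Slowest is A at 0.75 chords/bar.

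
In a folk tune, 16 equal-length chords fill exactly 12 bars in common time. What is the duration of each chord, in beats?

3 beats

12 bars × 4 beats/bar = 48 beats total.
48 beats ÷ 16 chords = 3 beats per chord.
(That is a dotted half note.)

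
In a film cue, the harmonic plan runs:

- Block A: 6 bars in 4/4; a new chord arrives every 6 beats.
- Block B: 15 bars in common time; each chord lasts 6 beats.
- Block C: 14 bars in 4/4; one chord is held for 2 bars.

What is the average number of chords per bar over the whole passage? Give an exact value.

0.6 chords per bar

A: 6 bars of 4 beats is 24 beats; at 6 beats each that's 4 chords.
B: 15 bars of 4 beats is 60 beats; at 6 beats each that's 10 chords.
C: 14 bars of 4 beats is 56 beats; at 8 beats each that's 7 chords.
Overall: 21 chords over 35 bars → 21/35 = 0.6 chords per bar.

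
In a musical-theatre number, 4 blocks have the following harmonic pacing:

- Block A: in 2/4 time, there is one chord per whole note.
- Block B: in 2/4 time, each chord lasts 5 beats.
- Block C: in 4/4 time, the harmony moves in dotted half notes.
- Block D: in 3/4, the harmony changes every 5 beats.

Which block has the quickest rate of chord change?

A: each chord is 4 beats in 2/4, so 0.5 per bar.
B: each chord is 5 beats in 2/4, so 0.4 per bar.
C: each chord is 3 beats in 4/4, so 4/3 per bar.
D: each chord is 5 beats in 3/4, so 0.6 per bar.
Fastest is C at 4/3 chords/bar.

Block C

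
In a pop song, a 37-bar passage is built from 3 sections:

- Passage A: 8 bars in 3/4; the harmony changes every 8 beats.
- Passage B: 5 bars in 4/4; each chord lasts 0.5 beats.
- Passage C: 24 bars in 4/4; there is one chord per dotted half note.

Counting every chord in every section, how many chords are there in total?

A: 8 bars × 3 beats = 24 beats; 8 beats/chord → 3 chords.
B: 5 bars × 4 beats = 20 beats; 0.5 beats/chord → 40 chords.
C: 24 bars × 4 beats = 96 beats; 3 beats/chord → 32 chords.
Total: 3 + 40 + 32 = 75.

75 chords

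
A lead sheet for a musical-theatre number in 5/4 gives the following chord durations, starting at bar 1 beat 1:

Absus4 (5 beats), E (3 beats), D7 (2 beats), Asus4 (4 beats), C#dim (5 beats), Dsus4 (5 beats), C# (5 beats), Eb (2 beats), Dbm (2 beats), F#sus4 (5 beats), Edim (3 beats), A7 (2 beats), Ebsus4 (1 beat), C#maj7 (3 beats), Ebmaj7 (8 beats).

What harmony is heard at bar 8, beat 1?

F#sus4

Beat 1 of bar 8 is beat (8−1)×5 + 1 = 36 overall.
Running totals: Absus4 ends at 5, E ends at 8, D7 ends at 10, Asus4 ends at 14, C#dim ends at 19, Dsus4 ends at 24, C# ends at 29, Eb ends at 31, Dbm ends at 33, F#sus4 ends at 38.
Beat 36 falls within F#sus4.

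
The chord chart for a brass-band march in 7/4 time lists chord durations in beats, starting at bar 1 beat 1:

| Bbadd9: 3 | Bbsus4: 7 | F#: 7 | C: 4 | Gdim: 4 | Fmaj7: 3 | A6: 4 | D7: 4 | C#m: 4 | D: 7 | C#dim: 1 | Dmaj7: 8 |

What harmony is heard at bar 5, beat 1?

A6

Beat 1 of bar 5 is beat (5−1)×7 + 1 = 29 overall.
Running totals: Bbadd9 ends at 3, Bbsus4 ends at 10, F# ends at 17, C ends at 21, Gdim ends at 25, Fmaj7 ends at 28, A6 ends at 32.
Beat 29 falls within A6.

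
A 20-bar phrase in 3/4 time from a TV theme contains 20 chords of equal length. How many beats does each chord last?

20 bars × 3 beats/bar = 60 beats total.
60 beats ÷ 20 chords = 3 beats per chord.
(That is a dotted half note.)

3 beats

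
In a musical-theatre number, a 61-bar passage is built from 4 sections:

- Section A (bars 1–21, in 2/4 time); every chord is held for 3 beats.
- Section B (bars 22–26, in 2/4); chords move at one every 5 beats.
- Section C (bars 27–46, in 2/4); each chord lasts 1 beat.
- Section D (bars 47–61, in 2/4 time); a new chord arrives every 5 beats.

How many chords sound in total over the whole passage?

62 chords

A has 42 beats and chords last 3 each, so 14 chords.
B has 10 beats and chords last 5 each, so 2 chords.
C has 40 beats and chords last 1 each, so 40 chords.
D has 30 beats and chords last 5 each, so 6 chords.
Total: 14 + 2 + 40 + 6 = 62.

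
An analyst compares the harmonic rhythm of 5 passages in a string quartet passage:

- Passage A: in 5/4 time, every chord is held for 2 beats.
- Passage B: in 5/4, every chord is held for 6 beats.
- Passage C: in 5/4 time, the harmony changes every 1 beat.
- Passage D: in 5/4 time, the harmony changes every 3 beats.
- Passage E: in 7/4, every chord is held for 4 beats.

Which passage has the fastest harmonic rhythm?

Passage C

A: 5/2 = 2.5 chords/bar.
B: 5/6 = 5/6 chords/bar.
C: 5/1 = 5 chords/bar.
D: 5/3 = 5/3 chords/bar.
E: 7/4 = 1.75 chords/bar.
Fastest is C at 5 chords/bar.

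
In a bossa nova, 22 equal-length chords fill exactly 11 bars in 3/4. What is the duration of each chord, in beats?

1.5 beats

11 bars × 3 beats/bar = 33 beats total.
33 beats ÷ 22 chords = 1.5 beats per chord.
(That is a dotted quarter note.)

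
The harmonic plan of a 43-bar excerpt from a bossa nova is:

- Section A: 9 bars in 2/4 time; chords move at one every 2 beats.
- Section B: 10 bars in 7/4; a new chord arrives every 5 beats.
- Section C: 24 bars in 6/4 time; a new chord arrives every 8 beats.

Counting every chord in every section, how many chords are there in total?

A: 9·2 = 18 beats, 18/2 = 9 chords.
B: 10·7 = 70 beats, 70/5 = 14 chords.
C: 24·6 = 144 beats, 144/8 = 18 chords.
Total: 9 + 14 + 18 = 41.

41 chords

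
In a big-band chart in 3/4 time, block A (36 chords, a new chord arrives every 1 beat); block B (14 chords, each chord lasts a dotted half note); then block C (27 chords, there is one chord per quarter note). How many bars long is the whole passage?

A: 36 × 1 = 36 beats = 12 bars.
B: 14 × 3 = 42 beats = 14 bars.
C: 27 × 1 = 27 beats = 9 bars.
Total: 12 + 14 + 9 = 35 bars.

35 bars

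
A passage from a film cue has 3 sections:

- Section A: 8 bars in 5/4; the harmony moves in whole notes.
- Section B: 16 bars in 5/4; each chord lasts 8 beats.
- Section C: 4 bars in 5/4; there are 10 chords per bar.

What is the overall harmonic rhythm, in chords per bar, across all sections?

A: 8 × 5 = 40 beats ÷ 4 = 10 chords.
B: 16 × 5 = 80 beats ÷ 8 = 10 chords.
C: 4 × 5 = 20 beats ÷ 0.5 = 40 chords.
Overall: 60 chords over 28 bars → 60/28 = 15/7 chords per bar.

15/7 chords per bar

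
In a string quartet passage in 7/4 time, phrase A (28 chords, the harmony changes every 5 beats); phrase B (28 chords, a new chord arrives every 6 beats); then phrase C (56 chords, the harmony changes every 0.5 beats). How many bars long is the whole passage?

A: 28 × 5 = 140 beats = 20 bars.
B: 28 × 6 = 168 beats = 24 bars.
C: 56 × 0.5 = 28 beats = 4 bars.
Total: 20 + 24 + 4 = 48 bars.

48 bars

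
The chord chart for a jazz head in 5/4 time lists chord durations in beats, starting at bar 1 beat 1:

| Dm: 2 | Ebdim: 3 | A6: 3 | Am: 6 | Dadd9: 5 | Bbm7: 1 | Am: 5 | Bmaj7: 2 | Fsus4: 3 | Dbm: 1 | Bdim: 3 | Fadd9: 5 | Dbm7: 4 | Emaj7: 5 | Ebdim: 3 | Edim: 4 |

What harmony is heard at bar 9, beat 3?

Beat 3 of bar 9 is beat (9−1)×5 + 3 = 43 overall.
Running totals: Dm ends at 2, Ebdim ends at 5, A6 ends at 8, Am ends at 14, Dadd9 ends at 19, Bbm7 ends at 20, Am ends at 25, Bmaj7 ends at 27, Fsus4 ends at 30, Dbm ends at 31, Bdim ends at 34, Fadd9 ends at 39, Dbm7 ends at 43.
Beat 43 falls within Dbm7.

Dbm7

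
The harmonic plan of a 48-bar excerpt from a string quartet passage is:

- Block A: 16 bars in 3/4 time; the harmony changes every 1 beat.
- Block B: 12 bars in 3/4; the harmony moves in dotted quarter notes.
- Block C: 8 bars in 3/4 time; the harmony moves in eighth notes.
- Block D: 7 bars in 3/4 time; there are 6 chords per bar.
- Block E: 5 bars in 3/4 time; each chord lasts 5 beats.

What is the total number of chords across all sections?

165 chords

A: 16·3 = 48 beats, 48/1 = 48 chords.
B: 12·3 = 36 beats, 36/1.5 = 24 chords.
C: 8·3 = 24 beats, 24/0.5 = 48 chords.
D: 7·3 = 21 beats, 21/0.5 = 42 chords.
E: 5·3 = 15 beats, 15/5 = 3 chords.
Total: 48 + 24 + 48 + 42 + 3 = 165.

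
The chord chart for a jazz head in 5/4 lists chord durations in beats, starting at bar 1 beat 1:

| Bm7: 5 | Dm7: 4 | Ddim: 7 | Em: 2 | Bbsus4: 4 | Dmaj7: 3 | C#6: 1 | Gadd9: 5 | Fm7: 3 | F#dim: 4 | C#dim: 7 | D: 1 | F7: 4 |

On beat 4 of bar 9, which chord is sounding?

Beat 4 of bar 9 is beat (9−1)×5 + 4 = 44 overall.
Running totals: Bm7 ends at 5, Dm7 ends at 9, Ddim ends at 16, Em ends at 18, Bbsus4 ends at 22, Dmaj7 ends at 25, C#6 ends at 26, Gadd9 ends at 31, Fm7 ends at 34, F#dim ends at 38, C#dim ends at 45.
Beat 44 falls within C#dim.

C#dim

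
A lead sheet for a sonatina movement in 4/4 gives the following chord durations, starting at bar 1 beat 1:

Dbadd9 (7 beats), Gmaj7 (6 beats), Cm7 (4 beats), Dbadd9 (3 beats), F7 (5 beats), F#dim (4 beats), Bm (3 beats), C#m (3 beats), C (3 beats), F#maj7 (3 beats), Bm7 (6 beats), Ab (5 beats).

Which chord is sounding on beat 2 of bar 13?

Beat 2 of bar 13 is beat (13−1)×4 + 2 = 50 overall.
Running totals: Dbadd9 ends at 7, Gmaj7 ends at 13, Cm7 ends at 17, Dbadd9 ends at 20, F7 ends at 25, F#dim ends at 29, Bm ends at 32, C#m ends at 35, C ends at 38, F#maj7 ends at 41, Bm7 ends at 47, Ab ends at 52.
Beat 50 falls within Ab.

Ab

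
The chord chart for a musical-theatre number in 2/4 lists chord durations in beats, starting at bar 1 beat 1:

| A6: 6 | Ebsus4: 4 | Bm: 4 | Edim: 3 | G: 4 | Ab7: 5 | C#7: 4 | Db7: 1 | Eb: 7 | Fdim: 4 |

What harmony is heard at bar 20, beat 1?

Beat 1 of bar 20 is beat (20−1)×2 + 1 = 39 overall.
Running totals: A6 ends at 6, Ebsus4 ends at 10, Bm ends at 14, Edim ends at 17, G ends at 21, Ab7 ends at 26, C#7 ends at 30, Db7 ends at 31, Eb ends at 38, Fdim ends at 42.
Beat 39 falls within Fdim.

Fdim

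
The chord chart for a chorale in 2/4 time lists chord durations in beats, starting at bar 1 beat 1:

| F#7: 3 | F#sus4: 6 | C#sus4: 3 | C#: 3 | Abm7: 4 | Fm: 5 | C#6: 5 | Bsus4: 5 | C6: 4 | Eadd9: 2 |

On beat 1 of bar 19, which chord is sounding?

C6

Beat 1 of bar 19 is beat (19−1)×2 + 1 = 37 overall.
Running totals: F#7 ends at 3, F#sus4 ends at 9, C#sus4 ends at 12, C# ends at 15, Abm7 ends at 19, Fm ends at 24, C#6 ends at 29, Bsus4 ends at 34, C6 ends at 38.
Beat 37 falls within C6.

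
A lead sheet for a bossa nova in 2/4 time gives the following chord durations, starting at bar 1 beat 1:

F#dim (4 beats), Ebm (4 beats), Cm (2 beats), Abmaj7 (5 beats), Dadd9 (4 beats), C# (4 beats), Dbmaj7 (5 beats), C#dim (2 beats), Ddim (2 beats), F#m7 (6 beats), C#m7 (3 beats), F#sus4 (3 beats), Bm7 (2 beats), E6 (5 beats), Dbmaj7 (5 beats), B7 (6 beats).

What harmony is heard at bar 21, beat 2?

Beat 2 of bar 21 is beat (21−1)×2 + 2 = 42 overall.
Running totals: F#dim ends at 4, Ebm ends at 8, Cm ends at 10, Abmaj7 ends at 15, Dadd9 ends at 19, C# ends at 23, Dbmaj7 ends at 28, C#dim ends at 30, Ddim ends at 32, F#m7 ends at 38, C#m7 ends at 41, F#sus4 ends at 44.
Beat 42 falls within F#sus4.

F#sus4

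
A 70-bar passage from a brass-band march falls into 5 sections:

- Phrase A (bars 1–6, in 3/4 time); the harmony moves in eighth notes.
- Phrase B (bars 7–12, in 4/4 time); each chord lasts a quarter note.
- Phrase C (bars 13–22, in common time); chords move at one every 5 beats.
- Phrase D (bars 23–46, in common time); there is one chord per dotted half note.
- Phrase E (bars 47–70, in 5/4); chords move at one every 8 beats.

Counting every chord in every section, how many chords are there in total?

115 chords

A has 18 beats and chords last 0.5 each, so 36 chords.
B has 24 beats and chords last 1 each, so 24 chords.
C has 40 beats and chords last 5 each, so 8 chords.
D has 96 beats and chords last 3 each, so 32 chords.
E has 120 beats and chords last 8 each, so 15 chords.
Total: 36 + 24 + 8 + 32 + 15 = 115.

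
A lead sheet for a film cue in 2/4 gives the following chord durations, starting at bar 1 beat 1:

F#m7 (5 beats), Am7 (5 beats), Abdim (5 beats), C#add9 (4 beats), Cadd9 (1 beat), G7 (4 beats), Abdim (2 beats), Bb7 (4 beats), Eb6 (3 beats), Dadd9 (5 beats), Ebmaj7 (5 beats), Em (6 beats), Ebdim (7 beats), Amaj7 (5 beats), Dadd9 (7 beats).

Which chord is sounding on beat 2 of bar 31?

Beat 2 of bar 31 is beat (31−1)×2 + 2 = 62 overall.
Running totals: F#m7 ends at 5, Am7 ends at 10, Abdim ends at 15, C#add9 ends at 19, Cadd9 ends at 20, G7 ends at 24, Abdim ends at 26, Bb7 ends at 30, Eb6 ends at 33, Dadd9 ends at 38, Ebmaj7 ends at 43, Em ends at 49, Ebdim ends at 56, Amaj7 ends at 61, Dadd9 ends at 68.
Beat 62 falls within Dadd9.

Dadd9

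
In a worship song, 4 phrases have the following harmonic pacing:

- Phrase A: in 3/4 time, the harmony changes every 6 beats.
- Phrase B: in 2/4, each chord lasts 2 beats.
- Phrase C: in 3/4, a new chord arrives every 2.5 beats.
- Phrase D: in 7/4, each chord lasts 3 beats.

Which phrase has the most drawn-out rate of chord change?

Phrase A

A: each chord is 6 beats in 3/4, so 0.5 per bar.
B: each chord is 2 beats in 2/4, so 1 per bar.
C: each chord is 2.5 beats in 3/4, so 1.2 per bar.
D: each chord is 3 beats in 7/4, so 7/3 per bar.
Slowest is A at 0.5 chords/bar.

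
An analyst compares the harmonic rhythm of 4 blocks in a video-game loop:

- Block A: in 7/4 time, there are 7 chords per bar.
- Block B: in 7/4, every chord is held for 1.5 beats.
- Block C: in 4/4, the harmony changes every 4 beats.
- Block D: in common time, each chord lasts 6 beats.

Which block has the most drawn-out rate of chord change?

Block D

A: each chord is 1 beat in 7/4, so 7 per bar.
B: each chord is 1.5 beats in 7/4, so 14/3 per bar.
C: each chord is 4 beats in 4/4, so 1 per bar.
D: each chord is 6 beats in 4/4, so 2/3 per bar.
Slowest is D at 2/3 chords/bar.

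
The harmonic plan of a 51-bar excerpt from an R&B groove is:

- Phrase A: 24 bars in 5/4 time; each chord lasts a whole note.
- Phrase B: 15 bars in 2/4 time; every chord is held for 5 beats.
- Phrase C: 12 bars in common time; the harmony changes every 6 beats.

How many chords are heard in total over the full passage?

44 chords

A has 120 beats and chords last 4 each, so 30 chords.
B has 30 beats and chords last 5 each, so 6 chords.
C has 48 beats and chords last 6 each, so 8 chords.
Total: 30 + 6 + 8 = 44.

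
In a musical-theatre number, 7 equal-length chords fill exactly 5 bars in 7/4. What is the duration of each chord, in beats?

5 beats

5 bars × 7 beats/bar = 35 beats total.
35 beats ÷ 7 chords = 5 beats per chord.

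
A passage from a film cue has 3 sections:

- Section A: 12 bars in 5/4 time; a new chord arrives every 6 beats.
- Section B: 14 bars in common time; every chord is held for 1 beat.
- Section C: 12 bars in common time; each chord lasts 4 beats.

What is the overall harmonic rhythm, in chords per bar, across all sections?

A: 12 bars of 5 beats is 60 beats; at 6 beats each that's 10 chords.
B: 14 bars of 4 beats is 56 beats; at 1 beat each that's 56 chords.
C: 12 bars of 4 beats is 48 beats; at 4 beats each that's 12 chords.
Overall: 78 chords over 38 bars → 78/38 = 39/19 chords per bar.

39/19 chords per bar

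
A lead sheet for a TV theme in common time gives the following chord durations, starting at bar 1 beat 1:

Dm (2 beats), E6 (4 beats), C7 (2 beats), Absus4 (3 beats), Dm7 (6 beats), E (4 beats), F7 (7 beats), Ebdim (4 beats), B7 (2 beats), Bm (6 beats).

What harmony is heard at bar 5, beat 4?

E

Beat 4 of bar 5 is beat (5−1)×4 + 4 = 20 overall.
Running totals: Dm ends at 2, E6 ends at 6, C7 ends at 8, Absus4 ends at 11, Dm7 ends at 17, E ends at 21.
Beat 20 falls within E.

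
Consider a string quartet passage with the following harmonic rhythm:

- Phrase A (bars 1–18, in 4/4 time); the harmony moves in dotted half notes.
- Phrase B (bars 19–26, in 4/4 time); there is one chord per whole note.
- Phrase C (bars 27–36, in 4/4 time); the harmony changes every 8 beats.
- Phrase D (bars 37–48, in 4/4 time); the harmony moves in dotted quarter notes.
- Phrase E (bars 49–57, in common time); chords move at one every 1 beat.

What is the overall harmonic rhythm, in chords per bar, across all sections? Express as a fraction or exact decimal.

A: 18 × 4 = 72 beats ÷ 3 = 24 chords.
B: 8 × 4 = 32 beats ÷ 4 = 8 chords.
C: 10 × 4 = 40 beats ÷ 8 = 5 chords.
D: 12 × 4 = 48 beats ÷ 1.5 = 32 chords.
E: 9 × 4 = 36 beats ÷ 1 = 36 chords.
Overall: 105 chords over 57 bars → 105/57 = 35/19 chords per bar.

35/19 chords per bar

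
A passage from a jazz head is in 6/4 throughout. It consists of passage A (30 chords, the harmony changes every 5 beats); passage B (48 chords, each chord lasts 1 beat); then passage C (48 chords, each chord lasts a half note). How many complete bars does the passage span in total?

49 bars

A: 30 × 5 = 150 beats = 25 bars.
B: 48 × 1 = 48 beats = 8 bars.
C: 48 × 2 = 96 beats = 16 bars.
Total: 25 + 8 + 16 = 49 bars.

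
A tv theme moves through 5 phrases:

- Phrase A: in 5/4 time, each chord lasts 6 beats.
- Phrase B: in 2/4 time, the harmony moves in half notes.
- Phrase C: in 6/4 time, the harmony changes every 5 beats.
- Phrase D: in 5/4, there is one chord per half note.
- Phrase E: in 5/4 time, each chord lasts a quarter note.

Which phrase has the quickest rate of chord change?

A: 5 beats/bar ÷ 6 beats/chord = 5/6 chords/bar.
B: 2 beats/bar ÷ 2 beats/chord = 1 chord/bar.
C: 6 beats/bar ÷ 5 beats/chord = 1.2 chords/bar.
D: 5 beats/bar ÷ 2 beats/chord = 2.5 chords/bar.
E: 5 beats/bar ÷ 1 beat/chord = 5 chords/bar.
Fastest is E at 5 chords/bar.

Phrase E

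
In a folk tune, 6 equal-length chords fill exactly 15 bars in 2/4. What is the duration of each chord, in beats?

5 beats

15 bars × 2 beats/bar = 30 beats total.
30 beats ÷ 6 chords = 5 beats per chord.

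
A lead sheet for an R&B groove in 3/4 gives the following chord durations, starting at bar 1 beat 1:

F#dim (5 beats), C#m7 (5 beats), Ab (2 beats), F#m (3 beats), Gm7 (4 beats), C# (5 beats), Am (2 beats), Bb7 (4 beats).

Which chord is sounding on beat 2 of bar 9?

Am

Beat 2 of bar 9 is beat (9−1)×3 + 2 = 26 overall.
Running totals: F#dim ends at 5, C#m7 ends at 10, Ab ends at 12, F#m ends at 15, Gm7 ends at 19, C# ends at 24, Am ends at 26.
Beat 26 falls within Am.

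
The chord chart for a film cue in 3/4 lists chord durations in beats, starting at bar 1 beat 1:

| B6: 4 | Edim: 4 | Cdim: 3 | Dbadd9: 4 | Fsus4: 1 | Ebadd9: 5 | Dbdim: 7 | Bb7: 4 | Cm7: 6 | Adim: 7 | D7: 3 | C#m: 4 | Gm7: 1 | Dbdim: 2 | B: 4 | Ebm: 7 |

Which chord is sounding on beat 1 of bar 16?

D7

Beat 1 of bar 16 is beat (16−1)×3 + 1 = 46 overall.
Running totals: B6 ends at 4, Edim ends at 8, Cdim ends at 11, Dbadd9 ends at 15, Fsus4 ends at 16, Ebadd9 ends at 21, Dbdim ends at 28, Bb7 ends at 32, Cm7 ends at 38, Adim ends at 45, D7 ends at 48.
Beat 46 falls within D7.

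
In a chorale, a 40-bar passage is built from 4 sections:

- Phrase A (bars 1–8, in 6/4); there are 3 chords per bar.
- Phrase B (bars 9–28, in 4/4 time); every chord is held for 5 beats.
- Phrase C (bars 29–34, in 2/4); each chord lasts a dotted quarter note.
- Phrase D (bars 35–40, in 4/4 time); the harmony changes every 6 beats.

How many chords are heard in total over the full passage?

A: 8 bars × 6 beats = 48 beats; 2 beats/chord → 24 chords.
B: 20 bars × 4 beats = 80 beats; 5 beats/chord → 16 chords.
C: 6 bars × 2 beats = 12 beats; 1.5 beats/chord → 8 chords.
D: 6 bars × 4 beats = 24 beats; 6 beats/chord → 4 chords.
Total: 24 + 16 + 8 + 4 = 52.

52 chords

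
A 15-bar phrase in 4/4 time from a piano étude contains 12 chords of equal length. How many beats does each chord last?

5 beats

15 bars × 4 beats/bar = 60 beats total.
60 beats ÷ 12 chords = 5 beats per chord.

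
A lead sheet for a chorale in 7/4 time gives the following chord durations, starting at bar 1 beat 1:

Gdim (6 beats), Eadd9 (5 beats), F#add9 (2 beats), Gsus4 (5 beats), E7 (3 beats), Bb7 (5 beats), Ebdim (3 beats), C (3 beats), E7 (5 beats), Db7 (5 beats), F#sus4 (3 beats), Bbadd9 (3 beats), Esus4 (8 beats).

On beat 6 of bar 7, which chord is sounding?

Beat 6 of bar 7 is beat (7−1)×7 + 6 = 48 overall.
Running totals: Gdim ends at 6, Eadd9 ends at 11, F#add9 ends at 13, Gsus4 ends at 18, E7 ends at 21, Bb7 ends at 26, Ebdim ends at 29, C ends at 32, E7 ends at 37, Db7 ends at 42, F#sus4 ends at 45, Bbadd9 ends at 48.
Beat 48 falls within Bbadd9.

Bbadd9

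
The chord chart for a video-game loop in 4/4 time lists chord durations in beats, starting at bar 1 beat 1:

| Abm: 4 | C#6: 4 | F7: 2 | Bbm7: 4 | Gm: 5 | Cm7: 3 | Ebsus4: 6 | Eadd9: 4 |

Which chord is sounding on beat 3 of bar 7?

Ebsus4

Beat 3 of bar 7 is beat (7−1)×4 + 3 = 27 overall.
Running totals: Abm ends at 4, C#6 ends at 8, F7 ends at 10, Bbm7 ends at 14, Gm ends at 19, Cm7 ends at 22, Ebsus4 ends at 28.
Beat 27 falls within Ebsus4.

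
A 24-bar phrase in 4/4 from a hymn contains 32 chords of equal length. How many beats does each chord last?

3 beats

24 bars × 4 beats/bar = 96 beats total.
96 beats ÷ 32 chords = 3 beats per chord.
(That is a dotted half note.)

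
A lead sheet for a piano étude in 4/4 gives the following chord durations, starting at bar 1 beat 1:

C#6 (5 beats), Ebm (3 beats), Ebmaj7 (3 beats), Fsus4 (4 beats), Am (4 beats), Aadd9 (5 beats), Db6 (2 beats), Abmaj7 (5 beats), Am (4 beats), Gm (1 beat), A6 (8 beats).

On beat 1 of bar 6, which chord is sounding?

Beat 1 of bar 6 is beat (6−1)×4 + 1 = 21 overall.
Running totals: C#6 ends at 5, Ebm ends at 8, Ebmaj7 ends at 11, Fsus4 ends at 15, Am ends at 19, Aadd9 ends at 24.
Beat 21 falls within Aadd9.

Aadd9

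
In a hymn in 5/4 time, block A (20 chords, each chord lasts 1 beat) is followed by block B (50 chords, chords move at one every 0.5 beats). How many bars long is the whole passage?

9 bars

A: 20 × 1 = 20 beats = 4 bars.
B: 50 × 0.5 = 25 beats = 5 bars.
Total: 4 + 5 = 9 bars.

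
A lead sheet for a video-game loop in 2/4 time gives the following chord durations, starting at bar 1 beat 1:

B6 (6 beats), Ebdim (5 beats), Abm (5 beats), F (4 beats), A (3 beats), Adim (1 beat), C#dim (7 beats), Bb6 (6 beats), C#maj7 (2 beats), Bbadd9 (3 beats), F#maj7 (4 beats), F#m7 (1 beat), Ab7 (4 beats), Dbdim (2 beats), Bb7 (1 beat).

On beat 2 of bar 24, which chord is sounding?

Ab7

Beat 2 of bar 24 is beat (24−1)×2 + 2 = 48 overall.
Running totals: B6 ends at 6, Ebdim ends at 11, Abm ends at 16, F ends at 20, A ends at 23, Adim ends at 24, C#dim ends at 31, Bb6 ends at 37, C#maj7 ends at 39, Bbadd9 ends at 42, F#maj7 ends at 46, F#m7 ends at 47, Ab7 ends at 51.
Beat 48 falls within Ab7.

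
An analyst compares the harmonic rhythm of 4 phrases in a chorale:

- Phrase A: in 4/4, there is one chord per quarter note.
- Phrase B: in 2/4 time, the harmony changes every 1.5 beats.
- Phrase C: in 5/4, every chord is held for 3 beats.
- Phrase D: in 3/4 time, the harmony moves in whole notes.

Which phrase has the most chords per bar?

Phrase A

A: 4 beats/bar ÷ 1 beat/chord = 4 chords/bar.
B: 2 beats/bar ÷ 1.5 beats/chord = 4/3 chords/bar.
C: 5 beats/bar ÷ 3 beats/chord = 5/3 chords/bar.
D: 3 beats/bar ÷ 4 beats/chord = 0.75 chords/bar.
Fastest is A at 4 chords/bar.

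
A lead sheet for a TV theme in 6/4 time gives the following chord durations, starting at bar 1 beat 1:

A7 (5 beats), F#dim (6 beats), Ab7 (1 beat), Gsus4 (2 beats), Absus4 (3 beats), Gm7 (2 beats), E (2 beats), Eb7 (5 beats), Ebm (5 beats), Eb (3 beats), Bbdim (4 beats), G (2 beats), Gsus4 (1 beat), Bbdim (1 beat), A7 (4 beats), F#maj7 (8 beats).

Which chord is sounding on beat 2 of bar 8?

Beat 2 of bar 8 is beat (8−1)×6 + 2 = 44 overall.
Running totals: A7 ends at 5, F#dim ends at 11, Ab7 ends at 12, Gsus4 ends at 14, Absus4 ends at 17, Gm7 ends at 19, E ends at 21, Eb7 ends at 26, Ebm ends at 31, Eb ends at 34, Bbdim ends at 38, G ends at 40, Gsus4 ends at 41, Bbdim ends at 42, A7 ends at 46.
Beat 44 falls within A7.

A7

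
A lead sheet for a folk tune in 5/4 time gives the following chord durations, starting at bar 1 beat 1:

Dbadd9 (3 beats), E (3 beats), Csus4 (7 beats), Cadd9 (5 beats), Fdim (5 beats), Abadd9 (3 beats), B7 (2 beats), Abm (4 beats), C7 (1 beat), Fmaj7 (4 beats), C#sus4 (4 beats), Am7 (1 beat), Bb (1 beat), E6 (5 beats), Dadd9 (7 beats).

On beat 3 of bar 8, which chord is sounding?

C#sus4

Beat 3 of bar 8 is beat (8−1)×5 + 3 = 38 overall.
Running totals: Dbadd9 ends at 3, E ends at 6, Csus4 ends at 13, Cadd9 ends at 18, Fdim ends at 23, Abadd9 ends at 26, B7 ends at 28, Abm ends at 32, C7 ends at 33, Fmaj7 ends at 37, C#sus4 ends at 41.
Beat 38 falls within C#sus4.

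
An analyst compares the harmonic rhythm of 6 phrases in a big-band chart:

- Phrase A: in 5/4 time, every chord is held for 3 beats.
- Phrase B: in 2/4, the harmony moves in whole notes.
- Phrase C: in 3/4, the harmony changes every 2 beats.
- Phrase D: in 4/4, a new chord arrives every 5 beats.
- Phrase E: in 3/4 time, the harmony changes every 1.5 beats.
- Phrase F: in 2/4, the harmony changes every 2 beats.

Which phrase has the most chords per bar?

A: each chord is 3 beats in 5/4, so 5/3 per bar.
B: each chord is 4 beats in 2/4, so 0.5 per bar.
C: each chord is 2 beats in 3/4, so 1.5 per bar.
D: each chord is 5 beats in 4/4, so 0.8 per bar.
E: each chord is 1.5 beats in 3/4, so 2 per bar.
F: each chord is 2 beats in 2/4, so 1 per bar.
Fastest is E at 2 chords/bar.

Phrase E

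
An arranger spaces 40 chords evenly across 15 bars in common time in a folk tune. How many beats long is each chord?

15 bars × 4 beats/bar = 60 beats total.
60 beats ÷ 40 chords = 1.5 beats per chord.
(That is a dotted quarter note.)

1.5 beats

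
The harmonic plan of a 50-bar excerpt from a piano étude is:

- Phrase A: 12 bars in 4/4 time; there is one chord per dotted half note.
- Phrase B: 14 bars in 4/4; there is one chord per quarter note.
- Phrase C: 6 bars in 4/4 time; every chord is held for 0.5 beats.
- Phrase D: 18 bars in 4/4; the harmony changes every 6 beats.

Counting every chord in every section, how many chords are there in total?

A: 12 bars × 4 beats = 48 beats; 3 beats/chord → 16 chords.
B: 14 bars × 4 beats = 56 beats; 1 beat/chord → 56 chords.
C: 6 bars × 4 beats = 24 beats; 0.5 beats/chord → 48 chords.
D: 18 bars × 4 beats = 72 beats; 6 beats/chord → 12 chords.
Total: 16 + 56 + 48 + 12 = 132.

132 chords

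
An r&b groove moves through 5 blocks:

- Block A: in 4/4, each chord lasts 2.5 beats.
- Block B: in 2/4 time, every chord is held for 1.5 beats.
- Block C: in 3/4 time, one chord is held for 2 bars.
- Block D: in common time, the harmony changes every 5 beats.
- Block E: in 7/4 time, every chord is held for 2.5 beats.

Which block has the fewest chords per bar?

A: 4/2.5 = 1.6 chords/bar.
B: 2/1.5 = 4/3 chords/bar.
C: 3/6 = 0.5 chords/bar.
D: 4/5 = 0.8 chords/bar.
E: 7/2.5 = 2.8 chords/bar.
Slowest is C at 0.5 chords/bar.

Block C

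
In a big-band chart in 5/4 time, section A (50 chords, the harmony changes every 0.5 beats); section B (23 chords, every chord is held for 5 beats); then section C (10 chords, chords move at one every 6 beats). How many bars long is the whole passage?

A: 50 × 0.5 = 25 beats = 5 bars.
B: 23 × 5 = 115 beats = 23 bars.
C: 10 × 6 = 60 beats = 12 bars.
Total: 5 + 23 + 12 = 40 bars.

40 bars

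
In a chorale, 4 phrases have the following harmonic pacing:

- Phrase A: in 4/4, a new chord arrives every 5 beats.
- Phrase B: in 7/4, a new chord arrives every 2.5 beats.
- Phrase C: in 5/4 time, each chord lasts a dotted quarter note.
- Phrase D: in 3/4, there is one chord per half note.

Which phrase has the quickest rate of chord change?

A: each chord is 5 beats in 4/4, so 0.8 per bar.
B: each chord is 2.5 beats in 7/4, so 2.8 per bar.
C: each chord is 1.5 beats in 5/4, so 10/3 per bar.
D: each chord is 2 beats in 3/4, so 1.5 per bar.
Fastest is C at 10/3 chords/bar.

Phrase C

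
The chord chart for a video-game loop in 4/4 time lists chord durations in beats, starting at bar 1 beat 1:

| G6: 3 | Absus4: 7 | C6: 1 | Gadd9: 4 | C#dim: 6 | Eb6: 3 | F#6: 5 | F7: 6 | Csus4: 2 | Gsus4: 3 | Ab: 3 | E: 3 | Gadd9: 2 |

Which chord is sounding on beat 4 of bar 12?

Beat 4 of bar 12 is beat (12−1)×4 + 4 = 48 overall.
Running totals: G6 ends at 3, Absus4 ends at 10, C6 ends at 11, Gadd9 ends at 15, C#dim ends at 21, Eb6 ends at 24, F#6 ends at 29, F7 ends at 35, Csus4 ends at 37, Gsus4 ends at 40, Ab ends at 43, E ends at 46, Gadd9 ends at 48.
Beat 48 falls within Gadd9.

Gadd9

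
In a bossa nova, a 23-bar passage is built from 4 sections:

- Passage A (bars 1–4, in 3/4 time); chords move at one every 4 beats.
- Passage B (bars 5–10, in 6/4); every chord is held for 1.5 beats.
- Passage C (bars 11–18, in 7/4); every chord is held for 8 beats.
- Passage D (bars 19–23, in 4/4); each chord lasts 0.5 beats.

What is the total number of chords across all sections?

A: 4·3 = 12 beats, 12/4 = 3 chords.
B: 6·6 = 36 beats, 36/1.5 = 24 chords.
C: 8·7 = 56 beats, 56/8 = 7 chords.
D: 5·4 = 20 beats, 20/0.5 = 40 chords.
Total: 3 + 24 + 7 + 40 = 74.

74 chords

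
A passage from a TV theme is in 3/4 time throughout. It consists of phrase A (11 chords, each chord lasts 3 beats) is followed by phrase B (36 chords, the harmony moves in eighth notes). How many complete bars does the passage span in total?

A: 11 × 3 = 33 beats = 11 bars.
B: 36 × 0.5 = 18 beats = 6 bars.
Total: 11 + 6 = 17 bars.

17 bars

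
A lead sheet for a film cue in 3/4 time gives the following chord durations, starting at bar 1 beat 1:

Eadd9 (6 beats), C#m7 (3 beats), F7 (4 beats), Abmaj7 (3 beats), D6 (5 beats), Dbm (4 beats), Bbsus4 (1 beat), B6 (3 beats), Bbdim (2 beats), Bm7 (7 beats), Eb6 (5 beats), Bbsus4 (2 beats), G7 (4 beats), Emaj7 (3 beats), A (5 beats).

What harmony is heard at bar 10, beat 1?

B6

Beat 1 of bar 10 is beat (10−1)×3 + 1 = 28 overall.
Running totals: Eadd9 ends at 6, C#m7 ends at 9, F7 ends at 13, Abmaj7 ends at 16, D6 ends at 21, Dbm ends at 25, Bbsus4 ends at 26, B6 ends at 29.
Beat 28 falls within B6.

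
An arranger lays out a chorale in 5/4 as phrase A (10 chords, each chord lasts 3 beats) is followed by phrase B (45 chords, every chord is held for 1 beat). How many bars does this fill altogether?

A: 10 × 3 = 30 beats = 6 bars.
B: 45 × 1 = 45 beats = 9 bars.
Total: 6 + 9 = 15 bars.

15 bars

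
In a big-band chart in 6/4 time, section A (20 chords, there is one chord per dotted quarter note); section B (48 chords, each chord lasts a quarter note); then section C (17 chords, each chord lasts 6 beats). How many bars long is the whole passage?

30 bars

A: 20 × 1.5 = 30 beats = 5 bars.
B: 48 × 1 = 48 beats = 8 bars.
C: 17 × 6 = 102 beats = 17 bars.
Total: 5 + 8 + 17 = 30 bars.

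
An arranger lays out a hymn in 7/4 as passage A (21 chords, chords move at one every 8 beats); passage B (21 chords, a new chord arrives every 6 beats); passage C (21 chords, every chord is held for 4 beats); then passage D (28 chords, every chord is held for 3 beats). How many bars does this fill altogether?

A: 21 × 8 = 168 beats = 24 bars.
B: 21 × 6 = 126 beats = 18 bars.
C: 21 × 4 = 84 beats = 12 bars.
D: 28 × 3 = 84 beats = 12 bars.
Total: 24 + 18 + 12 + 12 = 66 bars.

66 bars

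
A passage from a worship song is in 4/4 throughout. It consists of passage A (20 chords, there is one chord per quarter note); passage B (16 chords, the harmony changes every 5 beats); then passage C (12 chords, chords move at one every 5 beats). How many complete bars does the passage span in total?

40 bars

A: 20 × 1 = 20 beats = 5 bars.
B: 16 × 5 = 80 beats = 20 bars.
C: 12 × 5 = 60 beats = 15 bars.
Total: 5 + 20 + 15 = 40 bars.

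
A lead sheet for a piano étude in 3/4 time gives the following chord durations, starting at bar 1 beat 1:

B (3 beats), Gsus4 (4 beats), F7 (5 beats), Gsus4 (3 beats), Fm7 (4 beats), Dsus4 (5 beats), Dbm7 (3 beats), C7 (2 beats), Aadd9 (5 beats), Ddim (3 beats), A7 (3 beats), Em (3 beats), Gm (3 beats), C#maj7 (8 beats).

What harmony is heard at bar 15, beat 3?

Beat 3 of bar 15 is beat (15−1)×3 + 3 = 45 overall.
Running totals: B ends at 3, Gsus4 ends at 7, F7 ends at 12, Gsus4 ends at 15, Fm7 ends at 19, Dsus4 ends at 24, Dbm7 ends at 27, C7 ends at 29, Aadd9 ends at 34, Ddim ends at 37, A7 ends at 40, Em ends at 43, Gm ends at 46.
Beat 45 falls within Gm.

Gm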